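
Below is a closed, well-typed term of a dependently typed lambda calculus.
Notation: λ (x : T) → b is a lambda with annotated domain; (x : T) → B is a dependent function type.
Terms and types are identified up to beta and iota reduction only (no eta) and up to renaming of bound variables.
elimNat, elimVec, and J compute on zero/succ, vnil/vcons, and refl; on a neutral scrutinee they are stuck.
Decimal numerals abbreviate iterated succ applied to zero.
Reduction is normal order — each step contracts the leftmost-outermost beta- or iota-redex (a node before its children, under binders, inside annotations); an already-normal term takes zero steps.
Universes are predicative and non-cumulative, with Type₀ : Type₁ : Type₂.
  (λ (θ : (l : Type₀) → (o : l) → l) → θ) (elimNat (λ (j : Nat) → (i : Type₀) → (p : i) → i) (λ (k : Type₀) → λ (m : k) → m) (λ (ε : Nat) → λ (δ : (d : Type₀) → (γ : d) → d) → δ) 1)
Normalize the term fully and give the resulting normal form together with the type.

resulting normal form:
  λ (θ : Type₀) → λ (l : θ) → l
the term's type:
  (θ : Type₀) → (l : θ) → θ
observation: the term reaches its normal form after 5 normal-order steps.


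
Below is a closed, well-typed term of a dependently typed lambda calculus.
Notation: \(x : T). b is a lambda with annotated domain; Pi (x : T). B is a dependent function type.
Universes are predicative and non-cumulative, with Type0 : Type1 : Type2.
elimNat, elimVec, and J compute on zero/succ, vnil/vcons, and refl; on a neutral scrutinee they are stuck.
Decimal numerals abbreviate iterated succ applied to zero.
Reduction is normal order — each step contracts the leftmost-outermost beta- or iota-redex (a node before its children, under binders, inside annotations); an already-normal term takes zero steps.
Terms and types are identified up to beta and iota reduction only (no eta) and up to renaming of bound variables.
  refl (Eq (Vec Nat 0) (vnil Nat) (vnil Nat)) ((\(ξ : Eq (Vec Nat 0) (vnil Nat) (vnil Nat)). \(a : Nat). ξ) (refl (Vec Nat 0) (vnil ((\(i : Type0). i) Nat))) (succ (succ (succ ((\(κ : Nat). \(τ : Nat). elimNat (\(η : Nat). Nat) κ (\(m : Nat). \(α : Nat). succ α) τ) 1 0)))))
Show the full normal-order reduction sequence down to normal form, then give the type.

normal-order reduction sequence:
  refl (Eq (Vec Nat 0) (vnil Nat) (vnil Nat)) ((\(ξ : Eq (Vec Nat 0) (vnil Nat) (vnil Nat)). \(a : Nat). ξ) (refl (Vec Nat 0) (vnil ((\(i : Type0). i) Nat))) (succ (succ (succ ((\(κ : Nat). \(τ : Nat). elimNat (\(η : Nat). Nat) κ (\(m : Nat). \(α : Nat). succ α) τ) 1 0)))))
  ~> refl (Eq (Vec Nat 0) (vnil Nat) (vnil Nat)) ((\(ξ : Nat). refl (Vec Nat 0) (vnil ((\(a : Type0). a) Nat))) (succ (succ (succ ((\(i : Nat). \(κ : Nat). elimNat (\(τ : Nat). Nat) i (\(η : Nat). \(m : Nat). succ m) κ) 1 0)))))
  ~> refl (Eq (Vec Nat 0) (vnil Nat) (vnil Nat)) (refl (Vec Nat 0) (vnil ((\(ξ : Type0). ξ) Nat)))
  ~> refl (Eq (Vec Nat 0) (vnil Nat) (vnil Nat)) (refl (Vec Nat 0) (vnil Nat))
inferred type:
  Eq (Eq (Vec Nat 0) (vnil Nat) (vnil Nat)) (refl (Vec Nat 0) (vnil Nat)) (refl (Vec Nat 0) (vnil Nat))


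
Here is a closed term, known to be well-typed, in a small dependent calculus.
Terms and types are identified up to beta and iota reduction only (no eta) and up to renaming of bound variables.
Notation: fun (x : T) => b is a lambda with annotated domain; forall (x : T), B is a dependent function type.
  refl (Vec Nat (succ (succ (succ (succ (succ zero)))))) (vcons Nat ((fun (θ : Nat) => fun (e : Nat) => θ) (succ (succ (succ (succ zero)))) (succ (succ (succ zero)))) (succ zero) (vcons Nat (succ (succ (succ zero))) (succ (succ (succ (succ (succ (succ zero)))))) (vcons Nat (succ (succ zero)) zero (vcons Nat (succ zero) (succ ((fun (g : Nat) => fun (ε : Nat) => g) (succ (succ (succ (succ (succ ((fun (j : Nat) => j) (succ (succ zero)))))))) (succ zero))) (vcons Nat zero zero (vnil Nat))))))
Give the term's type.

the term's type:
  Eq (Vec Nat (succ (succ (succ (succ (succ zero)))))) (vcons Nat (succ (succ (succ (succ zero)))) (succ zero) (vcons Nat (succ (succ (succ zero))) (succ (succ (succ (succ (succ (succ zero)))))) (vcons Nat (succ (succ zero)) zero (vcons Nat (succ zero) (succ (succ (succ (succ (succ (succ (succ (succ zero)))))))) (vcons Nat zero zero (vnil Nat)))))) (vcons Nat (succ (succ (succ (succ zero)))) (succ zero) (vcons Nat (succ (succ (succ zero))) (succ (succ (succ (succ (succ (succ zero)))))) (vcons Nat (succ (succ zero)) zero (vcons Nat (succ zero) (succ (succ (succ (succ (succ (succ (succ (succ zero)))))))) (vcons Nat zero zero (vnil Nat))))))


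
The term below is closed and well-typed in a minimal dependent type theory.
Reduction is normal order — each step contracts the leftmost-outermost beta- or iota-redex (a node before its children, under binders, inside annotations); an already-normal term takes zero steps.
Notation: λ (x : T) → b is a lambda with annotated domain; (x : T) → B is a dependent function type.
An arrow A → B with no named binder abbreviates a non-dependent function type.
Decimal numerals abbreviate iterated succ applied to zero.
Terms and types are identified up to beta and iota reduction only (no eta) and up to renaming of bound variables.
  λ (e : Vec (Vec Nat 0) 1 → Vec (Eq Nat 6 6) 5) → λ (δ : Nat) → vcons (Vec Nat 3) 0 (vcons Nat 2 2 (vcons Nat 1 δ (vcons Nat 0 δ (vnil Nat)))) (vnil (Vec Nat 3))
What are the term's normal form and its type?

normal form:
  λ (e : Vec (Vec Nat 0) 1 → Vec (Eq Nat 6 6) 5) → λ (δ : Nat) → vcons (Vec Nat 3) 0 (vcons Nat 2 2 (vcons Nat 1 δ (vcons Nat 0 δ (vnil Nat)))) (vnil (Vec Nat 3))
inferred type:
  (Vec (Vec Nat 0) 1 → Vec (Eq Nat 6 6) 5) → Nat → Vec (Vec Nat 3) 1


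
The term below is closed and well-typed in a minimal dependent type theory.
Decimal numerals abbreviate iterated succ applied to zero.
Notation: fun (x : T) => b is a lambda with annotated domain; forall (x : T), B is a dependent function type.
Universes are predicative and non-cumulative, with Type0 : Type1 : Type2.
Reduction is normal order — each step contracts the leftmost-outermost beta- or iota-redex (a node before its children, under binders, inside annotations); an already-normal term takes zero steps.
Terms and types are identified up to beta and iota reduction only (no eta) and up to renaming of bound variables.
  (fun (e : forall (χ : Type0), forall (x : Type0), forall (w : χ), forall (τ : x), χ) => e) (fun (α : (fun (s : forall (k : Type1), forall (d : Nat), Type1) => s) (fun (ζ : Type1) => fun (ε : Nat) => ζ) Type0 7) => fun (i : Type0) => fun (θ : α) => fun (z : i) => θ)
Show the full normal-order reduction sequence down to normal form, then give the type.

reduction (normal order):
  (fun (e : forall (χ : Type0), forall (x : Type0), forall (w : χ), forall (τ : x), χ) => e) (fun (α : (fun (s : forall (k : Type1), forall (d : Nat), Type1) => s) (fun (ζ : Type1) => fun (ε : Nat) => ζ) Type0 7) => fun (i : Type0) => fun (θ : α) => fun (z : i) => θ)
  ~> fun (e : (fun (χ : forall (x : Type1), forall (w : Nat), Type1) => χ) (fun (τ : Type1) => fun (α : Nat) => τ) Type0 7) => fun (s : Type0) => fun (k : e) => fun (d : s) => k
  ~> fun (e : (fun (χ : Type1) => fun (x : Nat) => χ) Type0 7) => fun (w : Type0) => fun (τ : e) => fun (α : w) => τ
  ~> fun (e : (fun (χ : Nat) => Type0) 7) => fun (x : Type0) => fun (w : e) => fun (τ : x) => w
  ~> fun (e : Type0) => fun (χ : Type0) => fun (x : e) => fun (w : χ) => x
the term's type:
  forall (e : Type0), forall (χ : Type0), forall (x : e), forall (w : χ), e


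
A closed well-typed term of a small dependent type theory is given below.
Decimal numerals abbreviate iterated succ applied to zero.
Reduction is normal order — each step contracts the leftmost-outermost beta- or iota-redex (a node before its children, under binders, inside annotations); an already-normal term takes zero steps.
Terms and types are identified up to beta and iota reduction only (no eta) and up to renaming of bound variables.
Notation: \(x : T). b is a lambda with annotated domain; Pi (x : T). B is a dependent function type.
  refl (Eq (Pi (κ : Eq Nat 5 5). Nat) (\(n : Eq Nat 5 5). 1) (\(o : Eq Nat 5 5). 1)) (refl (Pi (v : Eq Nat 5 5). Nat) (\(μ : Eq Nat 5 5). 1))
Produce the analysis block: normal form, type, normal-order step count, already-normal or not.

resulting normal form:
  refl (Eq (Pi (κ : Eq Nat 5 5). Nat) (\(n : Eq Nat 5 5). 1) (\(o : Eq Nat 5 5). 1)) (refl (Pi (v : Eq Nat 5 5). Nat) (\(μ : Eq Nat 5 5). 1))
the term's type:
  Eq (Eq (Pi (κ : Eq Nat 5 5). Nat) (\(n : Eq Nat 5 5). 1) (\(o : Eq Nat 5 5). 1)) (refl (Pi (v : Eq Nat 5 5). Nat) (\(μ : Eq Nat 5 5). 1)) (refl (Pi (m : Eq Nat 5 5). Nat) (\(c : Eq Nat 5 5). 1))
reduction steps (normal order): 0
started in normal form: yes


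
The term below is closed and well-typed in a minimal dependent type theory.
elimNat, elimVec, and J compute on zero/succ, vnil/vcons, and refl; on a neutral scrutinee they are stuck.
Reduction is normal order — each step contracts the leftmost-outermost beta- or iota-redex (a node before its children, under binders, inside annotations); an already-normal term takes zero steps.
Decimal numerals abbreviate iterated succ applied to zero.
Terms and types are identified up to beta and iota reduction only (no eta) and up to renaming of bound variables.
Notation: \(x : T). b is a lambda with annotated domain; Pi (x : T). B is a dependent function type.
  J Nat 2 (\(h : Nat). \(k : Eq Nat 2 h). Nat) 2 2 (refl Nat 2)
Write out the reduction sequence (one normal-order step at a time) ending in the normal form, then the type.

normal-order reduction sequence:
  J Nat 2 (\(h : Nat). \(k : Eq Nat 2 h). Nat) 2 2 (refl Nat 2)
  ~> 2
type:
  Nat


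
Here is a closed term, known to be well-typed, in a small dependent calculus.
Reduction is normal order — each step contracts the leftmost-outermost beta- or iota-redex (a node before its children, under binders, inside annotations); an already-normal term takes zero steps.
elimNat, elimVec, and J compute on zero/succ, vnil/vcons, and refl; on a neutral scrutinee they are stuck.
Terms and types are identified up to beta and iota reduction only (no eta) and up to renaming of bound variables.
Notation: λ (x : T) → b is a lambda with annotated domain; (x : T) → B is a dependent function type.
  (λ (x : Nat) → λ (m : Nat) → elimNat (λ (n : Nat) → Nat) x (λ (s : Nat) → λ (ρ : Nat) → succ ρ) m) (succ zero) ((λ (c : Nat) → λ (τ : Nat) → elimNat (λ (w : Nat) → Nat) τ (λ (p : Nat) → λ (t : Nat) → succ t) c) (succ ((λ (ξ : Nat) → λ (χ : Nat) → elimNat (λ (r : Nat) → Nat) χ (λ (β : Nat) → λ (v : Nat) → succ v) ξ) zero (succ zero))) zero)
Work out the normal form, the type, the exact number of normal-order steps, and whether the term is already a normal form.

reduced normal form:
  succ (succ (succ zero))
inferred type:
  Nat
normal-order step count: 21
term was already normal: no
first contracted redex: a beta-redex


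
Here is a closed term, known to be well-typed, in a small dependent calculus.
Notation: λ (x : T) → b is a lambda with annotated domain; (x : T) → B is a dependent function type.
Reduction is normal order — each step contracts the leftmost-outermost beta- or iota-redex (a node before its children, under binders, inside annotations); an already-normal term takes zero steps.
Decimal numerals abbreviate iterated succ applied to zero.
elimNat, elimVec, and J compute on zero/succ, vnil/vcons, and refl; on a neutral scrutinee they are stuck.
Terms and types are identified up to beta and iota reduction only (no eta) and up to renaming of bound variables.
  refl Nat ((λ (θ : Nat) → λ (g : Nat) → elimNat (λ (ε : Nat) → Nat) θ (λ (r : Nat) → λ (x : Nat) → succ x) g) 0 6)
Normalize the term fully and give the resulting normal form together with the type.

reduced normal form:
  refl Nat 6
inferred type:
  Eq Nat 6 6


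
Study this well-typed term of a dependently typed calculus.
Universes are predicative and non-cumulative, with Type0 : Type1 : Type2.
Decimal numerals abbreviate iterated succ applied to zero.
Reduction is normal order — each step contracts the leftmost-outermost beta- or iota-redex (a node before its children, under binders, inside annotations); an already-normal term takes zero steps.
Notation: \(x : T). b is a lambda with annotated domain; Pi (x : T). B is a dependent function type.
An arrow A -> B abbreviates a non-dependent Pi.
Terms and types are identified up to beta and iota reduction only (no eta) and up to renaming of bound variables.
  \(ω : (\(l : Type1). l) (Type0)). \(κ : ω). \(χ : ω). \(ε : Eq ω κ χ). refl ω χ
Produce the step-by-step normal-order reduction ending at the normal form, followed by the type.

normal-order reduction sequence:
  \(ω : (\(l : Type1). l) (Type0)). \(κ : ω). \(χ : ω). \(ε : Eq ω κ χ). refl ω χ
  ~> \(ω : Type0). \(l : ω). \(κ : ω). \(χ : Eq ω l κ). refl ω κ
inferred type:
  Pi (ω : Type0). Pi (l : ω). Pi (κ : ω). Eq ω l κ -> Eq ω κ κ


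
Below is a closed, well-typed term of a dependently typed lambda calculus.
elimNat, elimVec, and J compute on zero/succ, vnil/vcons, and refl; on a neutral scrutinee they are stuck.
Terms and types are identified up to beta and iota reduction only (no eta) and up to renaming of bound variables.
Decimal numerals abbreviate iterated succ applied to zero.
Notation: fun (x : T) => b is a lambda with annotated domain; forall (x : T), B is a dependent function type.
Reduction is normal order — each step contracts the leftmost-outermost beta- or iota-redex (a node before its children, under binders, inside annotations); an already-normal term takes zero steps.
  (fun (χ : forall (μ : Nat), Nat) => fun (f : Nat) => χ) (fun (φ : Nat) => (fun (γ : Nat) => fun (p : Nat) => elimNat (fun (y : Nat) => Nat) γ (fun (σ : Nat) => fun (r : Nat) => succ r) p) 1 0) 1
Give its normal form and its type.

normal form:
  fun (χ : Nat) => 1
type:
  forall (χ : Nat), Nat
observation: 5 normal-order steps normalize the term, beginning with a beta-redex.


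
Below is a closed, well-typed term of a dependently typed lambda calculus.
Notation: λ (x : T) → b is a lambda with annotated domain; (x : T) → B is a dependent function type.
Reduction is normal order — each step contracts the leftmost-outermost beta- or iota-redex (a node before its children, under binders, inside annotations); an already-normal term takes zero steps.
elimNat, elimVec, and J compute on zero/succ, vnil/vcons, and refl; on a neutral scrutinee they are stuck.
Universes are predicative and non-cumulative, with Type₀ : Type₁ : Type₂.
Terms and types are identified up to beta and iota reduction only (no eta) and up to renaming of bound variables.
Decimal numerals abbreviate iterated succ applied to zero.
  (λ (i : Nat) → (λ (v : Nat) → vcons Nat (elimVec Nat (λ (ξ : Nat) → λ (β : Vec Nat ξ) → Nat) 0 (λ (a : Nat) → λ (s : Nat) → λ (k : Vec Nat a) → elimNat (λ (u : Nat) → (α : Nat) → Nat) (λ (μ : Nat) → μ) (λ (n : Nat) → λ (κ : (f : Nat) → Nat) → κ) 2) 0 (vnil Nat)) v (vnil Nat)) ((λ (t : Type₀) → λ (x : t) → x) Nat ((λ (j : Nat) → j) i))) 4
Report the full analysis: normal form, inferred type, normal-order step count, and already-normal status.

normal form:
  vcons Nat 0 4 (vnil Nat)
inferred type:
  Vec Nat 1
steps to reach normal form (normal order): 6
already normal: no
first redex: a beta-redex


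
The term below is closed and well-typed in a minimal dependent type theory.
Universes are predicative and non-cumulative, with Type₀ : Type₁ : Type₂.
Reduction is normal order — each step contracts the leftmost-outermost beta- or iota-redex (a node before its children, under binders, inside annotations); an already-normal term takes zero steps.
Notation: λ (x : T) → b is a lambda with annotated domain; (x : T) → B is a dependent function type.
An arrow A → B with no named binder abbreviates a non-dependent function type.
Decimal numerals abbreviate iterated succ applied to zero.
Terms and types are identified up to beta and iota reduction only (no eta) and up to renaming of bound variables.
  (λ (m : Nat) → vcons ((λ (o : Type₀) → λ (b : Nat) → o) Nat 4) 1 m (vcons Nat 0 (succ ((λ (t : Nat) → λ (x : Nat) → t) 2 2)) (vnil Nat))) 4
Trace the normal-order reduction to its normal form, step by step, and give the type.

normal-order reduction sequence:
  (λ (m : Nat) → vcons ((λ (o : Type₀) → λ (b : Nat) → o) Nat 4) 1 m (vcons Nat 0 (succ ((λ (t : Nat) → λ (x : Nat) → t) 2 2)) (vnil Nat))) 4
  ~> vcons ((λ (m : Type₀) → λ (o : Nat) → m) Nat 4) 1 4 (vcons Nat 0 (succ ((λ (b : Nat) → λ (t : Nat) → b) 2 2)) (vnil Nat))
  ~> vcons ((λ (m : Nat) → Nat) 4) 1 4 (vcons Nat 0 (succ ((λ (o : Nat) → λ (b : Nat) → o) 2 2)) (vnil Nat))
  ~> vcons Nat 1 4 (vcons Nat 0 (succ ((λ (m : Nat) → λ (o : Nat) → m) 2 2)) (vnil Nat))
  ~> vcons Nat 1 4 (vcons Nat 0 (succ ((λ (m : Nat) → 2) 2)) (vnil Nat))
  ~> vcons Nat 1 4 (vcons Nat 0 3 (vnil Nat))
type:
  Vec Nat 2


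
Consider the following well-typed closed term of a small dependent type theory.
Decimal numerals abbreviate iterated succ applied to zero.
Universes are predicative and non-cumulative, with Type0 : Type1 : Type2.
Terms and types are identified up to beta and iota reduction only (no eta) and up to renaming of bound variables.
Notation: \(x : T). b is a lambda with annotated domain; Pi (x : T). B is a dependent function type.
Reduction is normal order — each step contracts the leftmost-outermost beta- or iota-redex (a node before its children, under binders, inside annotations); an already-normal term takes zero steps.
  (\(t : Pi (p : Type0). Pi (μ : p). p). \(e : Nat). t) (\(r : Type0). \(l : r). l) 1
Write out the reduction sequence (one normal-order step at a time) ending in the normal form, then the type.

normal-order reduction sequence:
  (\(t : Pi (p : Type0). Pi (μ : p). p). \(e : Nat). t) (\(r : Type0). \(l : r). l) 1
  ~> (\(t : Nat). \(p : Type0). \(μ : p). μ) 1
  ~> \(t : Type0). \(p : t). p
the term's type:
  Pi (t : Type0). Pi (p : t). t


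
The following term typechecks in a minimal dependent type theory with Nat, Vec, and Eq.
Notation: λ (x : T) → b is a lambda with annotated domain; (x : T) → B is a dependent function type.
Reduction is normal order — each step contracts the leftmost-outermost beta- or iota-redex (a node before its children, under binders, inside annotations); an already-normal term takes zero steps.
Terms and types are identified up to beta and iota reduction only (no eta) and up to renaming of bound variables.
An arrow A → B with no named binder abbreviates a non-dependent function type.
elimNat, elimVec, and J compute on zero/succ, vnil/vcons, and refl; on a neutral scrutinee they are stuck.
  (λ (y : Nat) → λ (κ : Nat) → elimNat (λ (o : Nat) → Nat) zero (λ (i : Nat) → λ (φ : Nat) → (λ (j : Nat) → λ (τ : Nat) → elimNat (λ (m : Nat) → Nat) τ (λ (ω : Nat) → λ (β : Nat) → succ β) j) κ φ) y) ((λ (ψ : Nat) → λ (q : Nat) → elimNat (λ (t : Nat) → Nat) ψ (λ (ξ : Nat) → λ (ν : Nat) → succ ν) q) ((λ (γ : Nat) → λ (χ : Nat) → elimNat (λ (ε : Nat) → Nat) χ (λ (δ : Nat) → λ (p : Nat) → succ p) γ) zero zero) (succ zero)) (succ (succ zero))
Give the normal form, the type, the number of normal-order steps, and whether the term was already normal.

resulting normal form:
  succ (succ zero)
the term's type:
  Nat
normal-order step count: 24
term was already normal: no
first redex: a beta-redex


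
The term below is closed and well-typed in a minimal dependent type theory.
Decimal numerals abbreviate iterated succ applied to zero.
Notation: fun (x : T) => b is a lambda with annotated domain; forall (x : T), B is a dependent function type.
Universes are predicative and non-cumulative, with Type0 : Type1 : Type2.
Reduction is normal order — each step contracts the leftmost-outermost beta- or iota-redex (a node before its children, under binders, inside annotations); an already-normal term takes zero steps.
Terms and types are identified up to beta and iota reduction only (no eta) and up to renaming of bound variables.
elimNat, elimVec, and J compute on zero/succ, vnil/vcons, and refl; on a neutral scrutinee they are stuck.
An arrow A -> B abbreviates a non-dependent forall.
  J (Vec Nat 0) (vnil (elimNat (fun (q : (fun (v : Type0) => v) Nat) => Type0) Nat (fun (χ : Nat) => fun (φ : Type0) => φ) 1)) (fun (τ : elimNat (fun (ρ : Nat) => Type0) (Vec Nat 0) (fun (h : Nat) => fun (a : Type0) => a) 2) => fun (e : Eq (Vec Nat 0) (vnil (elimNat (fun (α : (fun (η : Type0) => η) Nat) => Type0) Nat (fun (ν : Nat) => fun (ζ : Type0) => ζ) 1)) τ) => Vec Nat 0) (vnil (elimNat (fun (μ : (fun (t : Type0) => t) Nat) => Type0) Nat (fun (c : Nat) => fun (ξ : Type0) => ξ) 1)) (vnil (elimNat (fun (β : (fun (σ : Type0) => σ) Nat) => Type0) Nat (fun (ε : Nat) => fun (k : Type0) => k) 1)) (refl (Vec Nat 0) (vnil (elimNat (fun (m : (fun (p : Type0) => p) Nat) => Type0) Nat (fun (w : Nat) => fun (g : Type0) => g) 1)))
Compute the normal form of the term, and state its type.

normal form:
  vnil Nat
type:
  Vec Nat 0
observation: the first redex contracted is a J iota-redex; the normal form is reached in 5 normal-order steps.


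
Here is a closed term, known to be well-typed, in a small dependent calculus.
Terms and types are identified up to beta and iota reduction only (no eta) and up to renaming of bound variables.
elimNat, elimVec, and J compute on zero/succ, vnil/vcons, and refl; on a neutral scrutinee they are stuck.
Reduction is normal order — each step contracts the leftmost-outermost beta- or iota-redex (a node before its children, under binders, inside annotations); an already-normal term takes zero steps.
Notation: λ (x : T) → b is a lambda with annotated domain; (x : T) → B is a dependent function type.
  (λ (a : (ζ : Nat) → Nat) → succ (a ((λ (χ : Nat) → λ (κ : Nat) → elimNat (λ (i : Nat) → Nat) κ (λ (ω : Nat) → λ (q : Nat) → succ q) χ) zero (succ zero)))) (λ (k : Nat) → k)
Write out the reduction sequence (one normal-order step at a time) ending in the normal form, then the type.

normal-order reduction sequence:
  (λ (a : (ζ : Nat) → Nat) → succ (a ((λ (χ : Nat) → λ (κ : Nat) → elimNat (λ (i : Nat) → Nat) κ (λ (ω : Nat) → λ (q : Nat) → succ q) χ) zero (succ zero)))) (λ (k : Nat) → k)
  ~> succ ((λ (a : Nat) → a) ((λ (ζ : Nat) → λ (χ : Nat) → elimNat (λ (κ : Nat) → Nat) χ (λ (i : Nat) → λ (ω : Nat) → succ ω) ζ) zero (succ zero)))
  ~> succ ((λ (a : Nat) → λ (ζ : Nat) → elimNat (λ (χ : Nat) → Nat) ζ (λ (κ : Nat) → λ (i : Nat) → succ i) a) zero (succ zero))
  ~> succ ((λ (a : Nat) → elimNat (λ (ζ : Nat) → Nat) a (λ (χ : Nat) → λ (κ : Nat) → succ κ) zero) (succ zero))
  ~> succ (elimNat (λ (a : Nat) → Nat) (succ zero) (λ (ζ : Nat) → λ (χ : Nat) → succ χ) zero)
  ~> succ (succ zero)
inferred type:
  Nat


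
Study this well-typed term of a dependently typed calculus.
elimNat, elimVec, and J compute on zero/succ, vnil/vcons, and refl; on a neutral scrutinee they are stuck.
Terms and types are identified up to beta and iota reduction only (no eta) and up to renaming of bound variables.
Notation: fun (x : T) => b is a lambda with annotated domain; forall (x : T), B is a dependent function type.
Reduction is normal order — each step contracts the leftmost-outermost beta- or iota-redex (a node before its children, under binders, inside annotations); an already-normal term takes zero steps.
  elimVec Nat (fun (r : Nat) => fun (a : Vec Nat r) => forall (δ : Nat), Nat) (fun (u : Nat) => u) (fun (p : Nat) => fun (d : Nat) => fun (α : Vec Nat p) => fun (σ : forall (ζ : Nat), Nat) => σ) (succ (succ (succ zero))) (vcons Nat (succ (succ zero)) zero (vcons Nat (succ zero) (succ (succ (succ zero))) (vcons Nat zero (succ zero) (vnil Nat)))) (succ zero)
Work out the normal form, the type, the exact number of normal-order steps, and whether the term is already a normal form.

reduced normal form:
  succ zero
type:
  Nat
reduction steps (normal order): 17
term was already normal: no
first contracted redex: an elimVec iota-redex


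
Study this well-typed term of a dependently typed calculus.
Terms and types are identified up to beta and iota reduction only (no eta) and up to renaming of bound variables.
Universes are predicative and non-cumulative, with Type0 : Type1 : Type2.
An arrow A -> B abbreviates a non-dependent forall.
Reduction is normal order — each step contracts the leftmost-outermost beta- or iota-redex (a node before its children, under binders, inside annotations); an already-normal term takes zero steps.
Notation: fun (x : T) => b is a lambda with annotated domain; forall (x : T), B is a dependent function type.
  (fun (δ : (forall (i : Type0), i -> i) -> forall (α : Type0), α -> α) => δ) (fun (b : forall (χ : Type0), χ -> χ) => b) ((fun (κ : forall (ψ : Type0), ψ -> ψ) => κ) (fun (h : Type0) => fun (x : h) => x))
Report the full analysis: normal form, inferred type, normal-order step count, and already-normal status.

reduced normal form:
  fun (δ : Type0) => fun (i : δ) => i
inferred type:
  forall (δ : Type0), δ -> δ
steps to reach normal form (normal order): 3
already normal: no
first redex: a beta-redex


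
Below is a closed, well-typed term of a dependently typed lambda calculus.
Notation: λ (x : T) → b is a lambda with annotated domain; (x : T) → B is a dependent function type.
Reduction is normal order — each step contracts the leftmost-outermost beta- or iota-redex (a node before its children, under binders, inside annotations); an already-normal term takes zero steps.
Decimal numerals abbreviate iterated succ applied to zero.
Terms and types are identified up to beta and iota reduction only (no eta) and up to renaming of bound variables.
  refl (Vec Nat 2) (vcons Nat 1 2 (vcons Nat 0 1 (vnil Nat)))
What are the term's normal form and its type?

reduced normal form:
  refl (Vec Nat 2) (vcons Nat 1 2 (vcons Nat 0 1 (vnil Nat)))
the term's type:
  Eq (Vec Nat 2) (vcons Nat 1 2 (vcons Nat 0 1 (vnil Nat))) (vcons Nat 1 2 (vcons Nat 0 1 (vnil Nat)))
observation: no redex remains anywhere in the term; it is its own normal form.


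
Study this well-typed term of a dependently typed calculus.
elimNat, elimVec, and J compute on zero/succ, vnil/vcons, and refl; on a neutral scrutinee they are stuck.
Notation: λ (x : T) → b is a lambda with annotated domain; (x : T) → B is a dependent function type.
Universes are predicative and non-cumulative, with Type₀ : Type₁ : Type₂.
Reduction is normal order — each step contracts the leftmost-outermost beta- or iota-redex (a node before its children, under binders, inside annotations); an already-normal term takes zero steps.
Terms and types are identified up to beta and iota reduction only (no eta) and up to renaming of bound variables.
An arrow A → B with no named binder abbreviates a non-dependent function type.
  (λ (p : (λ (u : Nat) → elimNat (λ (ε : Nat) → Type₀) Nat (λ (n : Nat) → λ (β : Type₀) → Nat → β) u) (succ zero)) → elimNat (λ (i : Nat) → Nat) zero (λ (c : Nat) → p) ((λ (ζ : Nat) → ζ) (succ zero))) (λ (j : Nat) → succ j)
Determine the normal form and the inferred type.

resulting normal form:
  succ zero
type:
  Nat
observation: contracting a beta-redex first, the term normalizes in 6 steps.


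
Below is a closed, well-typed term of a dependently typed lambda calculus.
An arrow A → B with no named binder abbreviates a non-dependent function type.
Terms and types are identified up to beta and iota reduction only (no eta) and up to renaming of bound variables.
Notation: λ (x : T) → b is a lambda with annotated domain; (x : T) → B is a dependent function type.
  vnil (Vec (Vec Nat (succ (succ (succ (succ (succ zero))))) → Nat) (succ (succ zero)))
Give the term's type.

type:
  Vec (Vec (Vec Nat (succ (succ (succ (succ (succ zero))))) → Nat) (succ (succ zero))) zero


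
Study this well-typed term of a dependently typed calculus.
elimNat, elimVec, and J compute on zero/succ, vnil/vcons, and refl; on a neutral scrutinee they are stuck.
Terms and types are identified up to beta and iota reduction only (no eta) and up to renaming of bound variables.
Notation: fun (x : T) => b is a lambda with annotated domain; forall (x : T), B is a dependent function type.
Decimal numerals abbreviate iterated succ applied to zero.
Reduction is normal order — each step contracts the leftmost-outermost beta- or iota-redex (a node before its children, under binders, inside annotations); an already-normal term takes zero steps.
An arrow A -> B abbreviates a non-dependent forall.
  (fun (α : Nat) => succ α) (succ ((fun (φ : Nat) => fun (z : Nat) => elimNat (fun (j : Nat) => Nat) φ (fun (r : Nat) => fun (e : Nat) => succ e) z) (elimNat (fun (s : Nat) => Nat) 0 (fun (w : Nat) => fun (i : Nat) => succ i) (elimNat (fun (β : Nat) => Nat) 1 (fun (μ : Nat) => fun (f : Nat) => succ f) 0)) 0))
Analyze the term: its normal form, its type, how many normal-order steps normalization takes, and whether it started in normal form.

reduced normal form:
  3
the term's type:
  Nat
reduction steps (normal order): 9
term was already normal: no
first contracted redex: a beta-redex


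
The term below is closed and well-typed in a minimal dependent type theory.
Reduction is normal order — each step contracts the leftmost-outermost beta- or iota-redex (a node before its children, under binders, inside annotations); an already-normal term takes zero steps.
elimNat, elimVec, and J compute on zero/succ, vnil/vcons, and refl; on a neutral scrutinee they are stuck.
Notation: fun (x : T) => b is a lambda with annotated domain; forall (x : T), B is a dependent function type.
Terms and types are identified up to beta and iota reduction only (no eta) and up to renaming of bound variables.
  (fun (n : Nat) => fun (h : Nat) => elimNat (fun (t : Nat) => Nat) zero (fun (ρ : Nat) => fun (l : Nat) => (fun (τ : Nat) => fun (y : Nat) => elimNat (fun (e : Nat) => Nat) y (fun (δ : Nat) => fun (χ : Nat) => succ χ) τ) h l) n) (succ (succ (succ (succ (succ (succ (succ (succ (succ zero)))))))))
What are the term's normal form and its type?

resulting normal form:
  fun (n : Nat) => elimNat (fun (h : Nat) => Nat) (elimNat (fun (t : Nat) => Nat) (elimNat (fun (ρ : Nat) => Nat) (elimNat (fun (l : Nat) => Nat) (elimNat (fun (τ : Nat) => Nat) (elimNat (fun (y : Nat) => Nat) (elimNat (fun (e : Nat) => Nat) (elimNat (fun (δ : Nat) => Nat) (elimNat (fun (χ : Nat) => Nat) zero (fun (w : Nat) => fun (j : Nat) => succ j) n) (fun (c : Nat) => fun (b : Nat) => succ b) n) (fun (f : Nat) => fun (m : Nat) => succ m) n) (fun (κ : Nat) => fun (p : Nat) => succ p) n) (fun (a : Nat) => fun (x : Nat) => succ x) n) (fun (σ : Nat) => fun (r : Nat) => succ r) n) (fun (ψ : Nat) => fun (k : Nat) => succ k) n) (fun (v : Nat) => fun (φ : Nat) => succ φ) n) (fun (i : Nat) => fun (o : Nat) => succ o) n
the term's type:
  forall (n : Nat), Nat


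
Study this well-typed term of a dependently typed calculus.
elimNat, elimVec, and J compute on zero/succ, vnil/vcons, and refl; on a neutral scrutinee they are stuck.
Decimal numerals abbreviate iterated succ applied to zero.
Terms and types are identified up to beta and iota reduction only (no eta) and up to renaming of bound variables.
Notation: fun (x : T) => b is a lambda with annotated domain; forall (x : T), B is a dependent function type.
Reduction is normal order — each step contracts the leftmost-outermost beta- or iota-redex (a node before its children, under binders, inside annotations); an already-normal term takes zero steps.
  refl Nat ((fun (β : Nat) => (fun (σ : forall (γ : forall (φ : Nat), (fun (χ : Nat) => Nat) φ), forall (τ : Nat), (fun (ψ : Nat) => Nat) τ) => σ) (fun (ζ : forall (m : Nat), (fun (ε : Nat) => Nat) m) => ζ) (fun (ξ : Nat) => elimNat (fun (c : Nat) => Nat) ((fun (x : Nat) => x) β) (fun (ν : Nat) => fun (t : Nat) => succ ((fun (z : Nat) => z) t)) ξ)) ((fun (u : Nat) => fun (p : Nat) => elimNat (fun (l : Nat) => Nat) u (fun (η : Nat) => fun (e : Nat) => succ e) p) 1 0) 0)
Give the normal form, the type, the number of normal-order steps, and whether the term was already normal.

normal form:
  refl Nat 1
type:
  Eq Nat 1 1
reduction steps (normal order): 9
started in normal form: no
first contracted redex: a beta-redex


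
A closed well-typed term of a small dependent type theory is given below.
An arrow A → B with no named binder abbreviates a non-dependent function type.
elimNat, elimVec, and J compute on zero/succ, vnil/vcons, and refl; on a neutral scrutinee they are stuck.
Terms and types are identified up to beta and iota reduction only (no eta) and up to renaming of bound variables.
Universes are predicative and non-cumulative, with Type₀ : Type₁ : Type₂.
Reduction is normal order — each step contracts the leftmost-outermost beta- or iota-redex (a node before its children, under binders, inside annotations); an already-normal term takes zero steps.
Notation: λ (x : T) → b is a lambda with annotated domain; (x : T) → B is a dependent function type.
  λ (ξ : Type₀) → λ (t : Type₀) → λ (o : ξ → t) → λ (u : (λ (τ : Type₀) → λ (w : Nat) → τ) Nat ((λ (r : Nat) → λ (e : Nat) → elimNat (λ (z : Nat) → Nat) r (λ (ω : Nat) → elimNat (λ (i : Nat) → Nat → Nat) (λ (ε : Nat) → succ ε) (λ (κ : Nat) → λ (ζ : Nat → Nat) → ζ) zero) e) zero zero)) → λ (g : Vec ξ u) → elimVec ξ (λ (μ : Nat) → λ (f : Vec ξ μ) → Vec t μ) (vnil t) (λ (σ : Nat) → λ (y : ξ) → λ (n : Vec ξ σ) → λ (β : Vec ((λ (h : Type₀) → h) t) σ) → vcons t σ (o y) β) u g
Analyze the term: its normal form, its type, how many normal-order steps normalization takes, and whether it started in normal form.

normal form:
  λ (ξ : Type₀) → λ (t : Type₀) → λ (o : ξ → t) → λ (u : Nat) → λ (τ : Vec ξ u) → elimVec ξ (λ (w : Nat) → λ (r : Vec ξ w) → Vec t w) (vnil t) (λ (e : Nat) → λ (z : ξ) → λ (ω : Vec ξ e) → λ (i : Vec t e) → vcons t e (o z) i) u τ
the term's type:
  (ξ : Type₀) → (t : Type₀) → (ξ → t) → (o : Nat) → Vec ξ o → Vec t o
normal-order step count: 3
started in normal form: no
first contracted redex: a beta-redex


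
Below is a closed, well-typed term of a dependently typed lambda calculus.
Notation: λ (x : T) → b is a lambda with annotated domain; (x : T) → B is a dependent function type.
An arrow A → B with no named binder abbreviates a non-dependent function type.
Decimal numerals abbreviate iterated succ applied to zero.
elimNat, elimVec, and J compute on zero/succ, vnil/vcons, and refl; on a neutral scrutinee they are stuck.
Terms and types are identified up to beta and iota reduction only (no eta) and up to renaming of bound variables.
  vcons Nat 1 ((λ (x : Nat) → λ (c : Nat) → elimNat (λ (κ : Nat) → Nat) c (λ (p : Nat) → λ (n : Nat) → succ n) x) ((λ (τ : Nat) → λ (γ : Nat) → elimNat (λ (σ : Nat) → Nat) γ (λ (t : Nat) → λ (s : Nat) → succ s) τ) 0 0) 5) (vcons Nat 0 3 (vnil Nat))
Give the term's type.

the term's type:
  Vec Nat 2


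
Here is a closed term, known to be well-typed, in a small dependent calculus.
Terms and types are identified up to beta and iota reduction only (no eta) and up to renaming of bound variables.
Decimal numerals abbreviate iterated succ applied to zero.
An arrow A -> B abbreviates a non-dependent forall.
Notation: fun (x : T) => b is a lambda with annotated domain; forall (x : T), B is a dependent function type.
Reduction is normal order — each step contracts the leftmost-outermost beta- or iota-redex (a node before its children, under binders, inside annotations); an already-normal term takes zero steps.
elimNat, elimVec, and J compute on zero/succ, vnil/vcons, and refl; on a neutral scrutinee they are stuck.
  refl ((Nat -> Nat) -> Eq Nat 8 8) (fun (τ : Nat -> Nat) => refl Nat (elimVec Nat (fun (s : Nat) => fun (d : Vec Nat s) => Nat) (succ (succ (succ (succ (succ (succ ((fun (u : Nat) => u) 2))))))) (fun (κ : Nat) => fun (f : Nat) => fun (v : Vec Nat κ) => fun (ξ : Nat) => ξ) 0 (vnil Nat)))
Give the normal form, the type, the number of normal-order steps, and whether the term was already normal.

reduced normal form:
  refl ((Nat -> Nat) -> Eq Nat 8 8) (fun (τ : Nat -> Nat) => refl Nat 8)
inferred type:
  Eq ((Nat -> Nat) -> Eq Nat 8 8) (fun (τ : Nat -> Nat) => refl Nat 8) (fun (s : Nat -> Nat) => refl Nat 8)
steps to reach normal form (normal order): 2
already normal: no
first redex: an elimVec iota-redex


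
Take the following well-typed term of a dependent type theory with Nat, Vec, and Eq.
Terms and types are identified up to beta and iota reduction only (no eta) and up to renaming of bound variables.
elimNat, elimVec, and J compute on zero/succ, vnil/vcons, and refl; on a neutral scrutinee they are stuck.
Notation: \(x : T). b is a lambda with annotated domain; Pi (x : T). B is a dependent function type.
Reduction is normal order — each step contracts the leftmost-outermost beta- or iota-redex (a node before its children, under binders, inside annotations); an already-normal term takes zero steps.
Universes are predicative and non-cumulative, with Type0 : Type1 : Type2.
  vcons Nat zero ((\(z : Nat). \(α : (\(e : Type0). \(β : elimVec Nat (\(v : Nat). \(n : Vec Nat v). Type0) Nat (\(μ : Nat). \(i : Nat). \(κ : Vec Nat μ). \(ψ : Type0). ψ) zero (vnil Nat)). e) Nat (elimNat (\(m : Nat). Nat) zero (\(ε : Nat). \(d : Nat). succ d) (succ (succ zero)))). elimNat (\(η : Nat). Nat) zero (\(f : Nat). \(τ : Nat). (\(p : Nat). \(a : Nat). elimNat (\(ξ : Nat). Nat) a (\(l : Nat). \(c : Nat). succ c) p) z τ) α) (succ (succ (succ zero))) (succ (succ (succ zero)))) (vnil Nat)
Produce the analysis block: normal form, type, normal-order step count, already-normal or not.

normal form:
  vcons Nat zero (succ (succ (succ (succ (succ (succ (succ (succ (succ zero))))))))) (vnil Nat)
type:
  Vec Nat (succ zero)
steps to reach normal form (normal order): 48
term was already normal: no
first redex: a beta-redex


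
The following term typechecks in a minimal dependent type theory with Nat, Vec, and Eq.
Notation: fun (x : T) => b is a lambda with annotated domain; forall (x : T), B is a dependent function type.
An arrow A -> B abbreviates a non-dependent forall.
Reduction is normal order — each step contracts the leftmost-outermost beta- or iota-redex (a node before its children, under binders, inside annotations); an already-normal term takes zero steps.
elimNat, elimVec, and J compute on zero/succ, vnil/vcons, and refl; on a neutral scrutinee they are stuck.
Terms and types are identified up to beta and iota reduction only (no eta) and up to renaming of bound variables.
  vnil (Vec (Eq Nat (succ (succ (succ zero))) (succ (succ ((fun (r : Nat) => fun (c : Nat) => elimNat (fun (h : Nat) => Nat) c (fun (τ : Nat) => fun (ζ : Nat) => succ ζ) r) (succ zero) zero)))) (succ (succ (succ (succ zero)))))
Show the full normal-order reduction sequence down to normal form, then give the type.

reduction (normal order):
  vnil (Vec (Eq Nat (succ (succ (succ zero))) (succ (succ ((fun (r : Nat) => fun (c : Nat) => elimNat (fun (h : Nat) => Nat) c (fun (τ : Nat) => fun (ζ : Nat) => succ ζ) r) (succ zero) zero)))) (succ (succ (succ (succ zero)))))
  ~> vnil (Vec (Eq Nat (succ (succ (succ zero))) (succ (succ ((fun (r : Nat) => elimNat (fun (c : Nat) => Nat) r (fun (h : Nat) => fun (τ : Nat) => succ τ) (succ zero)) zero)))) (succ (succ (succ (succ zero)))))
  ~> vnil (Vec (Eq Nat (succ (succ (succ zero))) (succ (succ (elimNat (fun (r : Nat) => Nat) zero (fun (c : Nat) => fun (h : Nat) => succ h) (succ zero))))) (succ (succ (succ (succ zero)))))
  ~> vnil (Vec (Eq Nat (succ (succ (succ zero))) (succ (succ ((fun (r : Nat) => fun (c : Nat) => succ c) zero (elimNat (fun (h : Nat) => Nat) zero (fun (τ : Nat) => fun (ζ : Nat) => succ ζ) zero))))) (succ (succ (succ (succ zero)))))
  ~> vnil (Vec (Eq Nat (succ (succ (succ zero))) (succ (succ ((fun (r : Nat) => succ r) (elimNat (fun (c : Nat) => Nat) zero (fun (h : Nat) => fun (τ : Nat) => succ τ) zero))))) (succ (succ (succ (succ zero)))))
  ~> vnil (Vec (Eq Nat (succ (succ (succ zero))) (succ (succ (succ (elimNat (fun (r : Nat) => Nat) zero (fun (c : Nat) => fun (h : Nat) => succ h) zero))))) (succ (succ (succ (succ zero)))))
  ~> vnil (Vec (Eq Nat (succ (succ (succ zero))) (succ (succ (succ zero)))) (succ (succ (succ (succ zero)))))
the term's type:
  Vec (Vec (Eq Nat (succ (succ (succ zero))) (succ (succ (succ zero)))) (succ (succ (succ (succ zero))))) zero
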